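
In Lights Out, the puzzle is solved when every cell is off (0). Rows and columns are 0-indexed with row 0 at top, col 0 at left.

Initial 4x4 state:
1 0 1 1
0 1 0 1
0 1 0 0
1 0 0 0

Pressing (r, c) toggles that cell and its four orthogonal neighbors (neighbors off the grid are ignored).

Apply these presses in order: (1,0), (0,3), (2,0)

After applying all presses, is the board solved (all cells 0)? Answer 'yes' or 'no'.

After press 1 at (1,0):
0 0 1 1
1 0 0 1
1 1 0 0
1 0 0 0

After press 2 at (0,3):
0 0 0 0
1 0 0 0
1 1 0 0
1 0 0 0

After press 3 at (2,0):
0 0 0 0
0 0 0 0
0 0 0 0
0 0 0 0

Lights still on: 0

Answer: yes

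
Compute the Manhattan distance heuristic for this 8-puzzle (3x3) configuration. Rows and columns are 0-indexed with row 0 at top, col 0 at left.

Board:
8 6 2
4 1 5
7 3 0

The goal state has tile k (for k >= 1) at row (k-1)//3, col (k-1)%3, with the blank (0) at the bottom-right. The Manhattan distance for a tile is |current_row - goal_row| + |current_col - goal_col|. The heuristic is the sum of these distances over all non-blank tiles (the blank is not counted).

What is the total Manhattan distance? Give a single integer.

Tile 8: at (0,0), goal (2,1), distance |0-2|+|0-1| = 3
Tile 6: at (0,1), goal (1,2), distance |0-1|+|1-2| = 2
Tile 2: at (0,2), goal (0,1), distance |0-0|+|2-1| = 1
Tile 4: at (1,0), goal (1,0), distance |1-1|+|0-0| = 0
Tile 1: at (1,1), goal (0,0), distance |1-0|+|1-0| = 2
Tile 5: at (1,2), goal (1,1), distance |1-1|+|2-1| = 1
Tile 7: at (2,0), goal (2,0), distance |2-2|+|0-0| = 0
Tile 3: at (2,1), goal (0,2), distance |2-0|+|1-2| = 3
Sum: 3 + 2 + 1 + 0 + 2 + 1 + 0 + 3 = 12

Answer: 12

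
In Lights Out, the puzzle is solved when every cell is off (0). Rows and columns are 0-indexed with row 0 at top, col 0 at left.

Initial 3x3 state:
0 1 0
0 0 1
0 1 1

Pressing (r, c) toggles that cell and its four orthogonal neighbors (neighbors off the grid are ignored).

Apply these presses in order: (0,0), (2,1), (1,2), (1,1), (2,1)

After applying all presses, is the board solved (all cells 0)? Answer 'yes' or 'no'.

Answer: no

Derivation:
After press 1 at (0,0):
1 0 0
1 0 1
0 1 1

After press 2 at (2,1):
1 0 0
1 1 1
1 0 0

After press 3 at (1,2):
1 0 1
1 0 0
1 0 1

After press 4 at (1,1):
1 1 1
0 1 1
1 1 1

After press 5 at (2,1):
1 1 1
0 0 1
0 0 0

Lights still on: 4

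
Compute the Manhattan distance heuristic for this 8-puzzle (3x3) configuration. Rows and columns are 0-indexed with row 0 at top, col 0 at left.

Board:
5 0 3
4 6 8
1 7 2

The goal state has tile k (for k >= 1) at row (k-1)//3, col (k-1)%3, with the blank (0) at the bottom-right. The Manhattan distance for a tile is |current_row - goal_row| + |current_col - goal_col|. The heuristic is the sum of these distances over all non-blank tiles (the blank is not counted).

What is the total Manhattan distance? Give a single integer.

Answer: 11

Derivation:
Tile 5: (0,0)->(1,1) = 2
Tile 3: (0,2)->(0,2) = 0
Tile 4: (1,0)->(1,0) = 0
Tile 6: (1,1)->(1,2) = 1
Tile 8: (1,2)->(2,1) = 2
Tile 1: (2,0)->(0,0) = 2
Tile 7: (2,1)->(2,0) = 1
Tile 2: (2,2)->(0,1) = 3
Sum: 2 + 0 + 0 + 1 + 2 + 2 + 1 + 3 = 11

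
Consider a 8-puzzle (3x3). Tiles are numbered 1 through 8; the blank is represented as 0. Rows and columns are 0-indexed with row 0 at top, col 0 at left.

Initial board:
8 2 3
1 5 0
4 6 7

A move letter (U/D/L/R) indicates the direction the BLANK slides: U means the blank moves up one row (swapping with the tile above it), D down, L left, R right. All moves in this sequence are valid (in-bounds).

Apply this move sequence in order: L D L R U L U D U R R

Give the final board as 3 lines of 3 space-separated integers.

After move 1 (L):
8 2 3
1 0 5
4 6 7

After move 2 (D):
8 2 3
1 6 5
4 0 7

After move 3 (L):
8 2 3
1 6 5
0 4 7

After move 4 (R):
8 2 3
1 6 5
4 0 7

After move 5 (U):
8 2 3
1 0 5
4 6 7

After move 6 (L):
8 2 3
0 1 5
4 6 7

After move 7 (U):
0 2 3
8 1 5
4 6 7

After move 8 (D):
8 2 3
0 1 5
4 6 7

After move 9 (U):
0 2 3
8 1 5
4 6 7

After move 10 (R):
2 0 3
8 1 5
4 6 7

After move 11 (R):
2 3 0
8 1 5
4 6 7

Answer: 2 3 0
8 1 5
4 6 7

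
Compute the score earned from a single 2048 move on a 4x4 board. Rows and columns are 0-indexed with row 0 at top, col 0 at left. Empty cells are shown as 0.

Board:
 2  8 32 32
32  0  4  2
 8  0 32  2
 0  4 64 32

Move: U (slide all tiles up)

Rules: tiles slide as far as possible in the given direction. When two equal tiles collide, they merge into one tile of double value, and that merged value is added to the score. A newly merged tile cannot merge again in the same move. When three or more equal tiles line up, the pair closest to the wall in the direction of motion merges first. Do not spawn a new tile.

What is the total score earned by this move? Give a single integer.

Slide up:
col 0: [2, 32, 8, 0] -> [2, 32, 8, 0]  score +0 (running 0)
col 1: [8, 0, 0, 4] -> [8, 4, 0, 0]  score +0 (running 0)
col 2: [32, 4, 32, 64] -> [32, 4, 32, 64]  score +0 (running 0)
col 3: [32, 2, 2, 32] -> [32, 4, 32, 0]  score +4 (running 4)
Board after move:
 2  8 32 32
32  4  4  4
 8  0 32 32
 0  0 64  0

Answer: 4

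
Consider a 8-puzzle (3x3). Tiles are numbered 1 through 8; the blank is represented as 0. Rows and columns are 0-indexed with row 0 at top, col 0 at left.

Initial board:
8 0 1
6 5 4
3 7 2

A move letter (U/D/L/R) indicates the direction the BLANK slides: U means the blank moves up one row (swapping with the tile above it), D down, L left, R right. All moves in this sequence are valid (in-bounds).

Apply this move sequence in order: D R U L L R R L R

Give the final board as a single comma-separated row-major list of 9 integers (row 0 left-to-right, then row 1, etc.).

Answer: 8, 5, 0, 6, 4, 1, 3, 7, 2

Derivation:
After move 1 (D):
8 5 1
6 0 4
3 7 2

After move 2 (R):
8 5 1
6 4 0
3 7 2

After move 3 (U):
8 5 0
6 4 1
3 7 2

After move 4 (L):
8 0 5
6 4 1
3 7 2

After move 5 (L):
0 8 5
6 4 1
3 7 2

After move 6 (R):
8 0 5
6 4 1
3 7 2

After move 7 (R):
8 5 0
6 4 1
3 7 2

After move 8 (L):
8 0 5
6 4 1
3 7 2

After move 9 (R):
8 5 0
6 4 1
3 7 2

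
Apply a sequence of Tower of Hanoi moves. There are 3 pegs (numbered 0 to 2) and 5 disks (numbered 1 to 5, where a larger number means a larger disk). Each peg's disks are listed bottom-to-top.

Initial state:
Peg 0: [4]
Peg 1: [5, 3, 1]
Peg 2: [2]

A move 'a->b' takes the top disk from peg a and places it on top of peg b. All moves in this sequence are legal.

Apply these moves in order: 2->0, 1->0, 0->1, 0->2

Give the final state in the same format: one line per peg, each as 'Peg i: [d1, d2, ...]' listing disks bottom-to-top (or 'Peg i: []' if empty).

After move 1 (2->0):
Peg 0: [4, 2]
Peg 1: [5, 3, 1]
Peg 2: []

After move 2 (1->0):
Peg 0: [4, 2, 1]
Peg 1: [5, 3]
Peg 2: []

After move 3 (0->1):
Peg 0: [4, 2]
Peg 1: [5, 3, 1]
Peg 2: []

After move 4 (0->2):
Peg 0: [4]
Peg 1: [5, 3, 1]
Peg 2: [2]

Answer: Peg 0: [4]
Peg 1: [5, 3, 1]
Peg 2: [2]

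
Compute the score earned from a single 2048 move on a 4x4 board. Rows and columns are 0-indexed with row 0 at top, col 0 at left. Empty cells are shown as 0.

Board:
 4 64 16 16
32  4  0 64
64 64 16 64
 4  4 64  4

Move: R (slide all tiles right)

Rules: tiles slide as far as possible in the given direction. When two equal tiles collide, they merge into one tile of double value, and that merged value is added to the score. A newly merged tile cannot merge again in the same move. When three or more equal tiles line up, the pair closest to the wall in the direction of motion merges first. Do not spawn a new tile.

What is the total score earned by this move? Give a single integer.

Answer: 168

Derivation:
Slide right:
row 0: [4, 64, 16, 16] -> [0, 4, 64, 32]  score +32 (running 32)
row 1: [32, 4, 0, 64] -> [0, 32, 4, 64]  score +0 (running 32)
row 2: [64, 64, 16, 64] -> [0, 128, 16, 64]  score +128 (running 160)
row 3: [4, 4, 64, 4] -> [0, 8, 64, 4]  score +8 (running 168)
Board after move:
  0   4  64  32
  0  32   4  64
  0 128  16  64
  0   8  64   4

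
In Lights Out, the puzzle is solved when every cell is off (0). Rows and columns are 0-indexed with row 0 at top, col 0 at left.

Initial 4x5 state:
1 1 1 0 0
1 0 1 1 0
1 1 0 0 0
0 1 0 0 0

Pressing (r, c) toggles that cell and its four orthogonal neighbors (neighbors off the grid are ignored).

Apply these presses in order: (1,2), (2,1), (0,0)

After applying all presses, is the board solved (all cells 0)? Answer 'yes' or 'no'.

Answer: yes

Derivation:
After press 1 at (1,2):
1 1 0 0 0
1 1 0 0 0
1 1 1 0 0
0 1 0 0 0

After press 2 at (2,1):
1 1 0 0 0
1 0 0 0 0
0 0 0 0 0
0 0 0 0 0

After press 3 at (0,0):
0 0 0 0 0
0 0 0 0 0
0 0 0 0 0
0 0 0 0 0

Lights still on: 0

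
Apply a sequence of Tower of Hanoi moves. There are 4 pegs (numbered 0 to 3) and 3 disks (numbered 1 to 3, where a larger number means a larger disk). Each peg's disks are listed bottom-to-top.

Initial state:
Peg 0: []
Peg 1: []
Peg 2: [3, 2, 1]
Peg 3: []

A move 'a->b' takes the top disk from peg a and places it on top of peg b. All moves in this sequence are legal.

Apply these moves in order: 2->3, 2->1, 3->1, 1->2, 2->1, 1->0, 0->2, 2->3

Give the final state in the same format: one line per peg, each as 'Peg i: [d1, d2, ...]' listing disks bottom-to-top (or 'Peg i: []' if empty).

Answer: Peg 0: []
Peg 1: [2]
Peg 2: [3]
Peg 3: [1]

Derivation:
After move 1 (2->3):
Peg 0: []
Peg 1: []
Peg 2: [3, 2]
Peg 3: [1]

After move 2 (2->1):
Peg 0: []
Peg 1: [2]
Peg 2: [3]
Peg 3: [1]

After move 3 (3->1):
Peg 0: []
Peg 1: [2, 1]
Peg 2: [3]
Peg 3: []

After move 4 (1->2):
Peg 0: []
Peg 1: [2]
Peg 2: [3, 1]
Peg 3: []

After move 5 (2->1):
Peg 0: []
Peg 1: [2, 1]
Peg 2: [3]
Peg 3: []

After move 6 (1->0):
Peg 0: [1]
Peg 1: [2]
Peg 2: [3]
Peg 3: []

After move 7 (0->2):
Peg 0: []
Peg 1: [2]
Peg 2: [3, 1]
Peg 3: []

After move 8 (2->3):
Peg 0: []
Peg 1: [2]
Peg 2: [3]
Peg 3: [1]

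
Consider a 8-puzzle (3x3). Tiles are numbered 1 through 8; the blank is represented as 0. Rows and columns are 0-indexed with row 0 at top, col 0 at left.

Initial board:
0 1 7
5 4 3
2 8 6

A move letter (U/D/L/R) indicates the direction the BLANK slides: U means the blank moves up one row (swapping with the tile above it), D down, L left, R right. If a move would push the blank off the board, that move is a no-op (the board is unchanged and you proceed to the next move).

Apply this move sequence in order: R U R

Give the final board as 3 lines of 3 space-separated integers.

After move 1 (R):
1 0 7
5 4 3
2 8 6

After move 2 (U):
1 0 7
5 4 3
2 8 6

After move 3 (R):
1 7 0
5 4 3
2 8 6

Answer: 1 7 0
5 4 3
2 8 6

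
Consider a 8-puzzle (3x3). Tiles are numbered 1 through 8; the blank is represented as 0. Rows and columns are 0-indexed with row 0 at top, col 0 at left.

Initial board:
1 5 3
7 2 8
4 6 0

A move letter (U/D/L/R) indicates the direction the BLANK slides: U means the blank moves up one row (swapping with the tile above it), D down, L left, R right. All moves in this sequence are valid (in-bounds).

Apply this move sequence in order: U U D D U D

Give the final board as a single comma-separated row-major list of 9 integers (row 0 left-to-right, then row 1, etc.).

After move 1 (U):
1 5 3
7 2 0
4 6 8

After move 2 (U):
1 5 0
7 2 3
4 6 8

After move 3 (D):
1 5 3
7 2 0
4 6 8

After move 4 (D):
1 5 3
7 2 8
4 6 0

After move 5 (U):
1 5 3
7 2 0
4 6 8

After move 6 (D):
1 5 3
7 2 8
4 6 0

Answer: 1, 5, 3, 7, 2, 8, 4, 6, 0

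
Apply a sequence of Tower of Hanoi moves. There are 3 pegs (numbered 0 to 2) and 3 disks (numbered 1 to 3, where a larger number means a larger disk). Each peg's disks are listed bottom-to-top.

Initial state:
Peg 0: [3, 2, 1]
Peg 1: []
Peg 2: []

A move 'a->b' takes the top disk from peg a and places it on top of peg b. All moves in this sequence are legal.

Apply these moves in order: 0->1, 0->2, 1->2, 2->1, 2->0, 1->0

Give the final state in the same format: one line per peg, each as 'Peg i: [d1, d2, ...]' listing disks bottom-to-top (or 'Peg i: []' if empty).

After move 1 (0->1):
Peg 0: [3, 2]
Peg 1: [1]
Peg 2: []

After move 2 (0->2):
Peg 0: [3]
Peg 1: [1]
Peg 2: [2]

After move 3 (1->2):
Peg 0: [3]
Peg 1: []
Peg 2: [2, 1]

After move 4 (2->1):
Peg 0: [3]
Peg 1: [1]
Peg 2: [2]

After move 5 (2->0):
Peg 0: [3, 2]
Peg 1: [1]
Peg 2: []

After move 6 (1->0):
Peg 0: [3, 2, 1]
Peg 1: []
Peg 2: []

Answer: Peg 0: [3, 2, 1]
Peg 1: []
Peg 2: []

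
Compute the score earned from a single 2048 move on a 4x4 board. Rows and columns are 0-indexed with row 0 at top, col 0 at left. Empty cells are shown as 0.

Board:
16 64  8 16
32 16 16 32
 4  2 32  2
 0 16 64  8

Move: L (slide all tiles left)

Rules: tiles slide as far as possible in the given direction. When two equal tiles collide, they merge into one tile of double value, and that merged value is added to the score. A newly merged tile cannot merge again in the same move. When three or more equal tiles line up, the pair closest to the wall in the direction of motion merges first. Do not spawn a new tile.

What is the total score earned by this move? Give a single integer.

Answer: 32

Derivation:
Slide left:
row 0: [16, 64, 8, 16] -> [16, 64, 8, 16]  score +0 (running 0)
row 1: [32, 16, 16, 32] -> [32, 32, 32, 0]  score +32 (running 32)
row 2: [4, 2, 32, 2] -> [4, 2, 32, 2]  score +0 (running 32)
row 3: [0, 16, 64, 8] -> [16, 64, 8, 0]  score +0 (running 32)
Board after move:
16 64  8 16
32 32 32  0
 4  2 32  2
16 64  8  0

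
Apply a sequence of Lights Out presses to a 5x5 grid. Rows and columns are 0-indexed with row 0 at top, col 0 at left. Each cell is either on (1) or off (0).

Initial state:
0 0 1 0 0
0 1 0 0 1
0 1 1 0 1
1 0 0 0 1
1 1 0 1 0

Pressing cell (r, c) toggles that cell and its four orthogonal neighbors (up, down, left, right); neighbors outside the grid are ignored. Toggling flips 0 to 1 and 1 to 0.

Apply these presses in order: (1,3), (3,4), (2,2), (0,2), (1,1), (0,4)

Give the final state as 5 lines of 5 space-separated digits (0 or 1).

After press 1 at (1,3):
0 0 1 1 0
0 1 1 1 0
0 1 1 1 1
1 0 0 0 1
1 1 0 1 0

After press 2 at (3,4):
0 0 1 1 0
0 1 1 1 0
0 1 1 1 0
1 0 0 1 0
1 1 0 1 1

After press 3 at (2,2):
0 0 1 1 0
0 1 0 1 0
0 0 0 0 0
1 0 1 1 0
1 1 0 1 1

After press 4 at (0,2):
0 1 0 0 0
0 1 1 1 0
0 0 0 0 0
1 0 1 1 0
1 1 0 1 1

After press 5 at (1,1):
0 0 0 0 0
1 0 0 1 0
0 1 0 0 0
1 0 1 1 0
1 1 0 1 1

After press 6 at (0,4):
0 0 0 1 1
1 0 0 1 1
0 1 0 0 0
1 0 1 1 0
1 1 0 1 1

Answer: 0 0 0 1 1
1 0 0 1 1
0 1 0 0 0
1 0 1 1 0
1 1 0 1 1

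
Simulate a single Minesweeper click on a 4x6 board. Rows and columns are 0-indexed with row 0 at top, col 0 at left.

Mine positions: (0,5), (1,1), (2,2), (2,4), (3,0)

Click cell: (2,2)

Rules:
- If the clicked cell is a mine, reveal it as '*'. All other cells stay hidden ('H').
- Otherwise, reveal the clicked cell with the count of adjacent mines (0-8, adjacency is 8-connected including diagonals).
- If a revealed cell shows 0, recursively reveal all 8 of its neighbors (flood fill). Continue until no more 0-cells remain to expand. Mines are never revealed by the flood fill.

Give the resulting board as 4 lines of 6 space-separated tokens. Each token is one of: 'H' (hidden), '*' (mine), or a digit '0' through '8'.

H H H H H H
H H H H H H
H H * H H H
H H H H H H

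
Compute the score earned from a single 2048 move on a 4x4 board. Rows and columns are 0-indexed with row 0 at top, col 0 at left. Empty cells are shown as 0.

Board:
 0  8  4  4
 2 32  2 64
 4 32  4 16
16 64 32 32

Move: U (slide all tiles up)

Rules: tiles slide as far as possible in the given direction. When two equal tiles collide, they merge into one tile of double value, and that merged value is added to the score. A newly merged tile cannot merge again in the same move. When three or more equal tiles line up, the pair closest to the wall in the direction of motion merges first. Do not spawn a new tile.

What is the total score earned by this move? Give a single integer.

Answer: 64

Derivation:
Slide up:
col 0: [0, 2, 4, 16] -> [2, 4, 16, 0]  score +0 (running 0)
col 1: [8, 32, 32, 64] -> [8, 64, 64, 0]  score +64 (running 64)
col 2: [4, 2, 4, 32] -> [4, 2, 4, 32]  score +0 (running 64)
col 3: [4, 64, 16, 32] -> [4, 64, 16, 32]  score +0 (running 64)
Board after move:
 2  8  4  4
 4 64  2 64
16 64  4 16
 0  0 32 32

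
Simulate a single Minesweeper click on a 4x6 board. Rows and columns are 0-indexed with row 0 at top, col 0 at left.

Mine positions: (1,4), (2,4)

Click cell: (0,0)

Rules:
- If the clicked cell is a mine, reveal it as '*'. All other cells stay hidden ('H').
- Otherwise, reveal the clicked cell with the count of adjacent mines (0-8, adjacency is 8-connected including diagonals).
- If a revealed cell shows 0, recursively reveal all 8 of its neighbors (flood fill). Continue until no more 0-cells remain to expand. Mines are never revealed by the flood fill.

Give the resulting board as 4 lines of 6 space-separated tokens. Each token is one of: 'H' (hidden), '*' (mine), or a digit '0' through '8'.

0 0 0 1 H H
0 0 0 2 H H
0 0 0 2 H H
0 0 0 1 H H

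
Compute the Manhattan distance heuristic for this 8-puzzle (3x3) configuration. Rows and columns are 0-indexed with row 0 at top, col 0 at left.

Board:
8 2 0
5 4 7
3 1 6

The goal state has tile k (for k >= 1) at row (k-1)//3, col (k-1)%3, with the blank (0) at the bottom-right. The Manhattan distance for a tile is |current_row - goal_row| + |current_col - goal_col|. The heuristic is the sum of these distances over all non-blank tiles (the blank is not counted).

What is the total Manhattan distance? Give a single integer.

Answer: 16

Derivation:
Tile 8: (0,0)->(2,1) = 3
Tile 2: (0,1)->(0,1) = 0
Tile 5: (1,0)->(1,1) = 1
Tile 4: (1,1)->(1,0) = 1
Tile 7: (1,2)->(2,0) = 3
Tile 3: (2,0)->(0,2) = 4
Tile 1: (2,1)->(0,0) = 3
Tile 6: (2,2)->(1,2) = 1
Sum: 3 + 0 + 1 + 1 + 3 + 4 + 3 + 1 = 16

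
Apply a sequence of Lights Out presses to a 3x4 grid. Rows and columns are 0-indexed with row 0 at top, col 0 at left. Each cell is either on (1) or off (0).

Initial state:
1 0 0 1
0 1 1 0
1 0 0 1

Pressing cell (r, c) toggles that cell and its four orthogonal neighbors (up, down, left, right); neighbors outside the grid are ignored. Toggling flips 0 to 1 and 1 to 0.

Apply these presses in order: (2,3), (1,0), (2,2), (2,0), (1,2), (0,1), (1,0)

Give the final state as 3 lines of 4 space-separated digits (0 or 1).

Answer: 0 1 0 1
1 1 1 0
0 0 1 1

Derivation:
After press 1 at (2,3):
1 0 0 1
0 1 1 1
1 0 1 0

After press 2 at (1,0):
0 0 0 1
1 0 1 1
0 0 1 0

After press 3 at (2,2):
0 0 0 1
1 0 0 1
0 1 0 1

After press 4 at (2,0):
0 0 0 1
0 0 0 1
1 0 0 1

After press 5 at (1,2):
0 0 1 1
0 1 1 0
1 0 1 1

After press 6 at (0,1):
1 1 0 1
0 0 1 0
1 0 1 1

After press 7 at (1,0):
0 1 0 1
1 1 1 0
0 0 1 1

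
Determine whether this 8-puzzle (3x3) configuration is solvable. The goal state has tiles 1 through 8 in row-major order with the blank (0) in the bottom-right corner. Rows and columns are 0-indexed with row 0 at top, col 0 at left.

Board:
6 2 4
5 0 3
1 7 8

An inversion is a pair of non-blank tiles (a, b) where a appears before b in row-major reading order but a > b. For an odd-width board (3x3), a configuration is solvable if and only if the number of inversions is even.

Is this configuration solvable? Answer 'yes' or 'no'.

Inversions (pairs i<j in row-major order where tile[i] > tile[j] > 0): 11
11 is odd, so the puzzle is not solvable.

Answer: no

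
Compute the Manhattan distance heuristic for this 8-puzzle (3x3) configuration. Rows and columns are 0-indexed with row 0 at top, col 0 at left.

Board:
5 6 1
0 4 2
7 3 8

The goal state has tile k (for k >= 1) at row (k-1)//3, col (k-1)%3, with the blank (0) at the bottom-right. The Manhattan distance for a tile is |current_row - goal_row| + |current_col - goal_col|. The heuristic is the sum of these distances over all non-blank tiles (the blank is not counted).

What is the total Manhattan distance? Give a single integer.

Tile 5: at (0,0), goal (1,1), distance |0-1|+|0-1| = 2
Tile 6: at (0,1), goal (1,2), distance |0-1|+|1-2| = 2
Tile 1: at (0,2), goal (0,0), distance |0-0|+|2-0| = 2
Tile 4: at (1,1), goal (1,0), distance |1-1|+|1-0| = 1
Tile 2: at (1,2), goal (0,1), distance |1-0|+|2-1| = 2
Tile 7: at (2,0), goal (2,0), distance |2-2|+|0-0| = 0
Tile 3: at (2,1), goal (0,2), distance |2-0|+|1-2| = 3
Tile 8: at (2,2), goal (2,1), distance |2-2|+|2-1| = 1
Sum: 2 + 2 + 2 + 1 + 2 + 0 + 3 + 1 = 13

Answer: 13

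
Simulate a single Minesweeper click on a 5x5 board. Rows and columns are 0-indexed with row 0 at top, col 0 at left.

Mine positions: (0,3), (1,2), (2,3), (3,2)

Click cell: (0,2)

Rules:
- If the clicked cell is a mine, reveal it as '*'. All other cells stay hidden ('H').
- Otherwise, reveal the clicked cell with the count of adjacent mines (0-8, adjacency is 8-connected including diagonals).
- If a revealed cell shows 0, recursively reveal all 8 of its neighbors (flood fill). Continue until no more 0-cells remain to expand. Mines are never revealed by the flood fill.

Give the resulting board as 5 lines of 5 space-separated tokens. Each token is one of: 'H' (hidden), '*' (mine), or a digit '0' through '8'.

H H 2 H H
H H H H H
H H H H H
H H H H H
H H H H H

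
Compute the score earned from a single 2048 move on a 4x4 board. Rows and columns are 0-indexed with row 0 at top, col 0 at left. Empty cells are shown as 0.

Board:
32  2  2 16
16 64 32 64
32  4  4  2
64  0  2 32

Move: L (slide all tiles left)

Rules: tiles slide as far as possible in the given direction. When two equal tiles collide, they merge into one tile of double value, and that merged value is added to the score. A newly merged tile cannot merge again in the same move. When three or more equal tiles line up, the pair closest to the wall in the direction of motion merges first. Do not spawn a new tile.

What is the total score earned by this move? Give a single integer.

Slide left:
row 0: [32, 2, 2, 16] -> [32, 4, 16, 0]  score +4 (running 4)
row 1: [16, 64, 32, 64] -> [16, 64, 32, 64]  score +0 (running 4)
row 2: [32, 4, 4, 2] -> [32, 8, 2, 0]  score +8 (running 12)
row 3: [64, 0, 2, 32] -> [64, 2, 32, 0]  score +0 (running 12)
Board after move:
32  4 16  0
16 64 32 64
32  8  2  0
64  2 32  0

Answer: 12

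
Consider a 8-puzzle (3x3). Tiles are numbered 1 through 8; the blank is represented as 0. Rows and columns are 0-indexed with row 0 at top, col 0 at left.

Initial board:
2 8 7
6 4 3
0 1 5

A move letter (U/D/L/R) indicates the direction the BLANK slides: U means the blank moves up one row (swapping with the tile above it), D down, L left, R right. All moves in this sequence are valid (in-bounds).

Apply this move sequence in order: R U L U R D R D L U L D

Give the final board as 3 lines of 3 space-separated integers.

Answer: 8 6 7
1 2 5
0 3 4

Derivation:
After move 1 (R):
2 8 7
6 4 3
1 0 5

After move 2 (U):
2 8 7
6 0 3
1 4 5

After move 3 (L):
2 8 7
0 6 3
1 4 5

After move 4 (U):
0 8 7
2 6 3
1 4 5

After move 5 (R):
8 0 7
2 6 3
1 4 5

After move 6 (D):
8 6 7
2 0 3
1 4 5

After move 7 (R):
8 6 7
2 3 0
1 4 5

After move 8 (D):
8 6 7
2 3 5
1 4 0

After move 9 (L):
8 6 7
2 3 5
1 0 4

After move 10 (U):
8 6 7
2 0 5
1 3 4

After move 11 (L):
8 6 7
0 2 5
1 3 4

After move 12 (D):
8 6 7
1 2 5
0 3 4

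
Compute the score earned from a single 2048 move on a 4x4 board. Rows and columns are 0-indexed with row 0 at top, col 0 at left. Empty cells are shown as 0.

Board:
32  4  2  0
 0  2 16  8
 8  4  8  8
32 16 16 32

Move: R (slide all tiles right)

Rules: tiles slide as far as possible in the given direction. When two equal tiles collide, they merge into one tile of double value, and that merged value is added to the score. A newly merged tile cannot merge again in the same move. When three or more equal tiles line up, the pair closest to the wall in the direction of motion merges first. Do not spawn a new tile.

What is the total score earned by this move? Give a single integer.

Answer: 48

Derivation:
Slide right:
row 0: [32, 4, 2, 0] -> [0, 32, 4, 2]  score +0 (running 0)
row 1: [0, 2, 16, 8] -> [0, 2, 16, 8]  score +0 (running 0)
row 2: [8, 4, 8, 8] -> [0, 8, 4, 16]  score +16 (running 16)
row 3: [32, 16, 16, 32] -> [0, 32, 32, 32]  score +32 (running 48)
Board after move:
 0 32  4  2
 0  2 16  8
 0  8  4 16
 0 32 32 32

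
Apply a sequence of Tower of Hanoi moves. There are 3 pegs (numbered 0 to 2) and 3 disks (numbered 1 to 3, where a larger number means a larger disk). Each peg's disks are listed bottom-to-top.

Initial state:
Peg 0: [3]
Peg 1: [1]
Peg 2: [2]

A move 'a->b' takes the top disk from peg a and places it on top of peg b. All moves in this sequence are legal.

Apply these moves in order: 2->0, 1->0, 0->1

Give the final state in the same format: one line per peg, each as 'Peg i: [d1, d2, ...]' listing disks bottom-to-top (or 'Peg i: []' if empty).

Answer: Peg 0: [3, 2]
Peg 1: [1]
Peg 2: []

Derivation:
After move 1 (2->0):
Peg 0: [3, 2]
Peg 1: [1]
Peg 2: []

After move 2 (1->0):
Peg 0: [3, 2, 1]
Peg 1: []
Peg 2: []

After move 3 (0->1):
Peg 0: [3, 2]
Peg 1: [1]
Peg 2: []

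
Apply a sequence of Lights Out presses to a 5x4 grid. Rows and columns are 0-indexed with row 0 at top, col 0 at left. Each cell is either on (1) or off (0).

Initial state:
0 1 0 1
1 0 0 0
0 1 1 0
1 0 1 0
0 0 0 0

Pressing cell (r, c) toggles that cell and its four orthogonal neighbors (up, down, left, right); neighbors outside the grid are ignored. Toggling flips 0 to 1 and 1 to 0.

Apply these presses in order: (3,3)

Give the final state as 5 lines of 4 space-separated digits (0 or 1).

After press 1 at (3,3):
0 1 0 1
1 0 0 0
0 1 1 1
1 0 0 1
0 0 0 1

Answer: 0 1 0 1
1 0 0 0
0 1 1 1
1 0 0 1
0 0 0 1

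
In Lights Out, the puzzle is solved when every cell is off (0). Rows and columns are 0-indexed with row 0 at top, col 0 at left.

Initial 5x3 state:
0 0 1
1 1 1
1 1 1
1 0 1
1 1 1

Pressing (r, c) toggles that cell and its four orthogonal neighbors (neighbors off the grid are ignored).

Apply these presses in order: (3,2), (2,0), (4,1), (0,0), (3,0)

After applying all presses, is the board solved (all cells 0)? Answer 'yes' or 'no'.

Answer: no

Derivation:
After press 1 at (3,2):
0 0 1
1 1 1
1 1 0
1 1 0
1 1 0

After press 2 at (2,0):
0 0 1
0 1 1
0 0 0
0 1 0
1 1 0

After press 3 at (4,1):
0 0 1
0 1 1
0 0 0
0 0 0
0 0 1

After press 4 at (0,0):
1 1 1
1 1 1
0 0 0
0 0 0
0 0 1

After press 5 at (3,0):
1 1 1
1 1 1
1 0 0
1 1 0
1 0 1

Lights still on: 11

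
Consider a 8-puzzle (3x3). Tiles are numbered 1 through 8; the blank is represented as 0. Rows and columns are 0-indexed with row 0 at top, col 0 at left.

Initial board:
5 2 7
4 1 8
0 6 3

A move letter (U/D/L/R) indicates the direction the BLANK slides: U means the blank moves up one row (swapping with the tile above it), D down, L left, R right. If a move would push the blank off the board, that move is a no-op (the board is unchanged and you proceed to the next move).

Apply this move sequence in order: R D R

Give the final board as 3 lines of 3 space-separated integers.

Answer: 5 2 7
4 1 8
6 3 0

Derivation:
After move 1 (R):
5 2 7
4 1 8
6 0 3

After move 2 (D):
5 2 7
4 1 8
6 0 3

After move 3 (R):
5 2 7
4 1 8
6 3 0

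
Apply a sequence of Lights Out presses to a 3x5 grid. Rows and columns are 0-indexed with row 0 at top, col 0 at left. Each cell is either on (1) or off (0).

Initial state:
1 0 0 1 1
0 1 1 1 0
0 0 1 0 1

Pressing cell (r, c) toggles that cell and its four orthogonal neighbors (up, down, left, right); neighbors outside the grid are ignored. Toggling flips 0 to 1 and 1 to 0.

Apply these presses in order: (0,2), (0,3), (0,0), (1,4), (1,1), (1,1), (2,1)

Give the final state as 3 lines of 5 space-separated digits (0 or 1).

Answer: 0 0 0 1 1
1 0 0 1 1
1 1 0 0 0

Derivation:
After press 1 at (0,2):
1 1 1 0 1
0 1 0 1 0
0 0 1 0 1

After press 2 at (0,3):
1 1 0 1 0
0 1 0 0 0
0 0 1 0 1

After press 3 at (0,0):
0 0 0 1 0
1 1 0 0 0
0 0 1 0 1

After press 4 at (1,4):
0 0 0 1 1
1 1 0 1 1
0 0 1 0 0

After press 5 at (1,1):
0 1 0 1 1
0 0 1 1 1
0 1 1 0 0

After press 6 at (1,1):
0 0 0 1 1
1 1 0 1 1
0 0 1 0 0

After press 7 at (2,1):
0 0 0 1 1
1 0 0 1 1
1 1 0 0 0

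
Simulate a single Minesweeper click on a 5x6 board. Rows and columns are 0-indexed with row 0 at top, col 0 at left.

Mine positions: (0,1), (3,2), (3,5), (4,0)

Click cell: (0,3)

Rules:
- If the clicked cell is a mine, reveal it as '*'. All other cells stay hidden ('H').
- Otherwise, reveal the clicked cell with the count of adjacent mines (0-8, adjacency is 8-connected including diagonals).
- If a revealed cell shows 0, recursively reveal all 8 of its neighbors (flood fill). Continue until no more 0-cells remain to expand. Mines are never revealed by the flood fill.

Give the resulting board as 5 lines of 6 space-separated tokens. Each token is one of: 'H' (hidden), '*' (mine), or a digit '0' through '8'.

H H 1 0 0 0
H H 1 0 0 0
H H 1 1 1 1
H H H H H H
H H H H H H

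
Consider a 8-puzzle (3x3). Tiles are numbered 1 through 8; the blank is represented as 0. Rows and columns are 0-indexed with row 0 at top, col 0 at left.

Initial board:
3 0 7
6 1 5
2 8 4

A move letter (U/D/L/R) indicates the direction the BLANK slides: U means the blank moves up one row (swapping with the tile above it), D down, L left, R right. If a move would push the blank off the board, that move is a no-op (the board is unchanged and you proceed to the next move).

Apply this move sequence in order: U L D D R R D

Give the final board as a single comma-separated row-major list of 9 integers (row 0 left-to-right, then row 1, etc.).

Answer: 6, 3, 7, 2, 1, 5, 8, 4, 0

Derivation:
After move 1 (U):
3 0 7
6 1 5
2 8 4

After move 2 (L):
0 3 7
6 1 5
2 8 4

After move 3 (D):
6 3 7
0 1 5
2 8 4

After move 4 (D):
6 3 7
2 1 5
0 8 4

After move 5 (R):
6 3 7
2 1 5
8 0 4

After move 6 (R):
6 3 7
2 1 5
8 4 0

After move 7 (D):
6 3 7
2 1 5
8 4 0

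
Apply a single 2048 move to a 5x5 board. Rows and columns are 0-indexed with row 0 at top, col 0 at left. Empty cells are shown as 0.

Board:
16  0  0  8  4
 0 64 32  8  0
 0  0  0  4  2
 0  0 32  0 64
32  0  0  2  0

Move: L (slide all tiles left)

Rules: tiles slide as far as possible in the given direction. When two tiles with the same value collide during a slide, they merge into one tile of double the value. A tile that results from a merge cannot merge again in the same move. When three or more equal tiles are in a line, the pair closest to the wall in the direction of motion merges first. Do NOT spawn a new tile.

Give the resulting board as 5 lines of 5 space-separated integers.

Slide left:
row 0: [16, 0, 0, 8, 4] -> [16, 8, 4, 0, 0]
row 1: [0, 64, 32, 8, 0] -> [64, 32, 8, 0, 0]
row 2: [0, 0, 0, 4, 2] -> [4, 2, 0, 0, 0]
row 3: [0, 0, 32, 0, 64] -> [32, 64, 0, 0, 0]
row 4: [32, 0, 0, 2, 0] -> [32, 2, 0, 0, 0]

Answer: 16  8  4  0  0
64 32  8  0  0
 4  2  0  0  0
32 64  0  0  0
32  2  0  0  0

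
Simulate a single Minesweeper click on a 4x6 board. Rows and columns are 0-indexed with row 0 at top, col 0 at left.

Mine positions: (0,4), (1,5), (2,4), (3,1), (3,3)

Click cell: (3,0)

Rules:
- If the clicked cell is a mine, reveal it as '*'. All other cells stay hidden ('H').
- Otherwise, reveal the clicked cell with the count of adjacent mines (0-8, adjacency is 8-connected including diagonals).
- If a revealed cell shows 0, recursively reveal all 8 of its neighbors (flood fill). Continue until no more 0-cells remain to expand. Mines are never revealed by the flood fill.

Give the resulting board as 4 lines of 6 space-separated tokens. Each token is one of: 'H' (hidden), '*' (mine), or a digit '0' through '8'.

H H H H H H
H H H H H H
H H H H H H
1 H H H H H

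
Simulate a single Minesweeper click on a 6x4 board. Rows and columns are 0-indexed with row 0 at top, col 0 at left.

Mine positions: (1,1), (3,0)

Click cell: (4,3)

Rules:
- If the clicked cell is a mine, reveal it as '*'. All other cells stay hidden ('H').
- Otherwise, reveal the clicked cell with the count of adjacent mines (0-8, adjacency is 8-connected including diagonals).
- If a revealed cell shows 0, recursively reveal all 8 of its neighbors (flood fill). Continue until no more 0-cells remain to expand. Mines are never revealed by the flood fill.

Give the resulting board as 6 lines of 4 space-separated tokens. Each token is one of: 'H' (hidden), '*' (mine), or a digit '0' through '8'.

H H 1 0
H H 1 0
H 2 1 0
H 1 0 0
1 1 0 0
0 0 0 0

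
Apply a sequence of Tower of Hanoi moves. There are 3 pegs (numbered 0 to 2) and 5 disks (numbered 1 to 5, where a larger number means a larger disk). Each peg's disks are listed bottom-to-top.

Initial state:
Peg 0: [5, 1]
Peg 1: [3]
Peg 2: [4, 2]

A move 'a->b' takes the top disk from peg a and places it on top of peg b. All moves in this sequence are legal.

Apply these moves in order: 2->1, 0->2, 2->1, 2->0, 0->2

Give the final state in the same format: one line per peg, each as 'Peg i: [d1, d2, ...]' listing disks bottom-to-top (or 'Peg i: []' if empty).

Answer: Peg 0: [5]
Peg 1: [3, 2, 1]
Peg 2: [4]

Derivation:
After move 1 (2->1):
Peg 0: [5, 1]
Peg 1: [3, 2]
Peg 2: [4]

After move 2 (0->2):
Peg 0: [5]
Peg 1: [3, 2]
Peg 2: [4, 1]

After move 3 (2->1):
Peg 0: [5]
Peg 1: [3, 2, 1]
Peg 2: [4]

After move 4 (2->0):
Peg 0: [5, 4]
Peg 1: [3, 2, 1]
Peg 2: []

After move 5 (0->2):
Peg 0: [5]
Peg 1: [3, 2, 1]
Peg 2: [4]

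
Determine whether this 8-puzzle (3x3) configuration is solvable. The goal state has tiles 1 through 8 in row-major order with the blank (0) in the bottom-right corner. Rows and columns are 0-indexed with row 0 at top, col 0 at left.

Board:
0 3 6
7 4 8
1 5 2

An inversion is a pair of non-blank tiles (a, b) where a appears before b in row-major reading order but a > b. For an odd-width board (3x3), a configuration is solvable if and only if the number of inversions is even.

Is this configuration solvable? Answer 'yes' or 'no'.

Inversions (pairs i<j in row-major order where tile[i] > tile[j] > 0): 16
16 is even, so the puzzle is solvable.

Answer: yes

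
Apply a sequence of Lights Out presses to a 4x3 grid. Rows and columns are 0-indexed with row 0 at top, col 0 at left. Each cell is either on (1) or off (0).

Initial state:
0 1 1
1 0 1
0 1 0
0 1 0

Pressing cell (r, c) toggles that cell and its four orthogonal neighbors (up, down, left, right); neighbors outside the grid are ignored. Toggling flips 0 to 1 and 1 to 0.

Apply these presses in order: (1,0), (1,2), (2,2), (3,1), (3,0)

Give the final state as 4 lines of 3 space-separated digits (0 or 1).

Answer: 1 1 0
0 0 1
0 1 0
0 1 0

Derivation:
After press 1 at (1,0):
1 1 1
0 1 1
1 1 0
0 1 0

After press 2 at (1,2):
1 1 0
0 0 0
1 1 1
0 1 0

After press 3 at (2,2):
1 1 0
0 0 1
1 0 0
0 1 1

After press 4 at (3,1):
1 1 0
0 0 1
1 1 0
1 0 0

After press 5 at (3,0):
1 1 0
0 0 1
0 1 0
0 1 0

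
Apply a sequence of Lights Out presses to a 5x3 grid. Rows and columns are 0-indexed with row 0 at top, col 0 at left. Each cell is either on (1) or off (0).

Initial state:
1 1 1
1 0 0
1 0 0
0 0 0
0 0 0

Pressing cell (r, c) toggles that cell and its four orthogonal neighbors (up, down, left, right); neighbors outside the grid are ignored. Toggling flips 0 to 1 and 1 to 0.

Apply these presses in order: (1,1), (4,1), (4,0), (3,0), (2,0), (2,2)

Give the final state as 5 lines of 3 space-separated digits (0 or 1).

Answer: 1 0 1
1 1 0
1 1 1
1 0 1
1 0 1

Derivation:
After press 1 at (1,1):
1 0 1
0 1 1
1 1 0
0 0 0
0 0 0

After press 2 at (4,1):
1 0 1
0 1 1
1 1 0
0 1 0
1 1 1

After press 3 at (4,0):
1 0 1
0 1 1
1 1 0
1 1 0
0 0 1

After press 4 at (3,0):
1 0 1
0 1 1
0 1 0
0 0 0
1 0 1

After press 5 at (2,0):
1 0 1
1 1 1
1 0 0
1 0 0
1 0 1

After press 6 at (2,2):
1 0 1
1 1 0
1 1 1
1 0 1
1 0 1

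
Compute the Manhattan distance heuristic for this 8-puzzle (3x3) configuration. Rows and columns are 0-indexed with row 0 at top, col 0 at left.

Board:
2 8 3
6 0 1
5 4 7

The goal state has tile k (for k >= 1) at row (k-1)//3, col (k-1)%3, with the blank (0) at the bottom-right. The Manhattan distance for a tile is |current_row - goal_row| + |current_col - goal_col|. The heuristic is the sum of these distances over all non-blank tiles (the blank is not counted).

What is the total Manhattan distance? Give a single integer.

Answer: 14

Derivation:
Tile 2: at (0,0), goal (0,1), distance |0-0|+|0-1| = 1
Tile 8: at (0,1), goal (2,1), distance |0-2|+|1-1| = 2
Tile 3: at (0,2), goal (0,2), distance |0-0|+|2-2| = 0
Tile 6: at (1,0), goal (1,2), distance |1-1|+|0-2| = 2
Tile 1: at (1,2), goal (0,0), distance |1-0|+|2-0| = 3
Tile 5: at (2,0), goal (1,1), distance |2-1|+|0-1| = 2
Tile 4: at (2,1), goal (1,0), distance |2-1|+|1-0| = 2
Tile 7: at (2,2), goal (2,0), distance |2-2|+|2-0| = 2
Sum: 1 + 2 + 0 + 2 + 3 + 2 + 2 + 2 = 14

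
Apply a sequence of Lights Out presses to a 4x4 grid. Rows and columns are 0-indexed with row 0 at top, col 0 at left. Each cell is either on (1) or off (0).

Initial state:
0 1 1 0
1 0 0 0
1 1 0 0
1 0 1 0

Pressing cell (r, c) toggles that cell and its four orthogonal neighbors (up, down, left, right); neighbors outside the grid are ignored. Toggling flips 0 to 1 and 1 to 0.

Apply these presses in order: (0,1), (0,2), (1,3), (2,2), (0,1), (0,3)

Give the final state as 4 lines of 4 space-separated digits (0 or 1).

After press 1 at (0,1):
1 0 0 0
1 1 0 0
1 1 0 0
1 0 1 0

After press 2 at (0,2):
1 1 1 1
1 1 1 0
1 1 0 0
1 0 1 0

After press 3 at (1,3):
1 1 1 0
1 1 0 1
1 1 0 1
1 0 1 0

After press 4 at (2,2):
1 1 1 0
1 1 1 1
1 0 1 0
1 0 0 0

After press 5 at (0,1):
0 0 0 0
1 0 1 1
1 0 1 0
1 0 0 0

After press 6 at (0,3):
0 0 1 1
1 0 1 0
1 0 1 0
1 0 0 0

Answer: 0 0 1 1
1 0 1 0
1 0 1 0
1 0 0 0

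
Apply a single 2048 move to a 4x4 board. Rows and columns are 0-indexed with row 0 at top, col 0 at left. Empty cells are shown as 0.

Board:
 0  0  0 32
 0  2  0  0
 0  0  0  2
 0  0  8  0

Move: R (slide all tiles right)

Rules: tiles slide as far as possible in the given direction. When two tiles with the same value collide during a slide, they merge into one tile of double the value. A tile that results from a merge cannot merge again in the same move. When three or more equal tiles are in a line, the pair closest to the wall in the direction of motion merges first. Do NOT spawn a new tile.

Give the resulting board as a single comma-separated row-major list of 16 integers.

Slide right:
row 0: [0, 0, 0, 32] -> [0, 0, 0, 32]
row 1: [0, 2, 0, 0] -> [0, 0, 0, 2]
row 2: [0, 0, 0, 2] -> [0, 0, 0, 2]
row 3: [0, 0, 8, 0] -> [0, 0, 0, 8]

Answer: 0, 0, 0, 32, 0, 0, 0, 2, 0, 0, 0, 2, 0, 0, 0, 8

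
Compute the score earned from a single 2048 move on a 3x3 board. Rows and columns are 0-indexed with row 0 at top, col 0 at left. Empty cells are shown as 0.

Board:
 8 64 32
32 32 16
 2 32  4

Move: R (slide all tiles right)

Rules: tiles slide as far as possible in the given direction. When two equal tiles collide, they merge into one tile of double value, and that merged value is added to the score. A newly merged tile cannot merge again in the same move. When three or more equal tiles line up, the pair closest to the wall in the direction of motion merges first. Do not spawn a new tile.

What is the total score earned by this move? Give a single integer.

Slide right:
row 0: [8, 64, 32] -> [8, 64, 32]  score +0 (running 0)
row 1: [32, 32, 16] -> [0, 64, 16]  score +64 (running 64)
row 2: [2, 32, 4] -> [2, 32, 4]  score +0 (running 64)
Board after move:
 8 64 32
 0 64 16
 2 32  4

Answer: 64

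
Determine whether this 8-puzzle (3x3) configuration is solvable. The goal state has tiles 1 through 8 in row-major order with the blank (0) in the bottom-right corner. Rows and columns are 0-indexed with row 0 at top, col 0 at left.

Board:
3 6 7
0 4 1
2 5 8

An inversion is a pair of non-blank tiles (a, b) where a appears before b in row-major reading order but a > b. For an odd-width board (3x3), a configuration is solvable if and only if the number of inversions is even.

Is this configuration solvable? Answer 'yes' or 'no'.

Inversions (pairs i<j in row-major order where tile[i] > tile[j] > 0): 12
12 is even, so the puzzle is solvable.

Answer: yes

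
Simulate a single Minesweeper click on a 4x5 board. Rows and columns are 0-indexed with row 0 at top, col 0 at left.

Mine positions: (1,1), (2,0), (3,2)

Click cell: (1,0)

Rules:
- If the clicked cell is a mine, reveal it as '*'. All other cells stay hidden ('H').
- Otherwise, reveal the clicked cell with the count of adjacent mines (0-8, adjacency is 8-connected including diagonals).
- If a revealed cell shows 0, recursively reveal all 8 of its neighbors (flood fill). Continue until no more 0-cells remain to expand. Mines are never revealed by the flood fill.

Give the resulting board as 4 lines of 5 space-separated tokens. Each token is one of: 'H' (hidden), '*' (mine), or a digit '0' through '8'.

H H H H H
2 H H H H
H H H H H
H H H H H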